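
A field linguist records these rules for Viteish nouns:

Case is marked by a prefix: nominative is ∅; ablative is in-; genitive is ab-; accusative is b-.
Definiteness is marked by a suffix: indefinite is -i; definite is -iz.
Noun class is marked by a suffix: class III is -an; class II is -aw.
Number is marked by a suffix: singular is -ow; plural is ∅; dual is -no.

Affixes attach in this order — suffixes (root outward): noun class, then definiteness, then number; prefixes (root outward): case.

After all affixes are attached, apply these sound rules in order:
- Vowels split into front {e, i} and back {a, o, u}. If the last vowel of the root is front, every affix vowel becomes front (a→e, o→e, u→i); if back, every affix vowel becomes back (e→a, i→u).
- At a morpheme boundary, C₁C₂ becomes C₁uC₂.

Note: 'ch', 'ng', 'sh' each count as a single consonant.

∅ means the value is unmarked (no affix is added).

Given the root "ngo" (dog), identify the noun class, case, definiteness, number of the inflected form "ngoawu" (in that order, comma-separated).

Segment: ngo-aw-i.
noun class: -aw → class II.
case: ∅ → nominative.
definiteness: -i → indefinite.
number: ∅ → plural.

class II, nominative, indefinite, plural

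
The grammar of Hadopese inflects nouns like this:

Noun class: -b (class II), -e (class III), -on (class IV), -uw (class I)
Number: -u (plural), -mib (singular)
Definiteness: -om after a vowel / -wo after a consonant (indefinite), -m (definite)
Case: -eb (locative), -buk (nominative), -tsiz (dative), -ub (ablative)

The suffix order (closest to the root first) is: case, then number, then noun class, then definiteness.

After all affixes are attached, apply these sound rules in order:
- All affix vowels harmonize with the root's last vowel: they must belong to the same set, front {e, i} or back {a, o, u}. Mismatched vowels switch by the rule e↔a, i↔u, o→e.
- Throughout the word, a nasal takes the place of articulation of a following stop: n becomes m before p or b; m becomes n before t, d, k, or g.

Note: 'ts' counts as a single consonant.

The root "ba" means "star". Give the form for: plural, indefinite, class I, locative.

baabuuwwo

Attach case locative -eb → baeb.
Attach number plural -u → baebu.
Attach noun class class I -uw → baebuuw.
Attach definiteness indefinite -wo (after consonant 'w') → baebuuwwo.
Apply vowel harmony: baebuuwwo → baabuuwwo.
Nasal assimilation: no change.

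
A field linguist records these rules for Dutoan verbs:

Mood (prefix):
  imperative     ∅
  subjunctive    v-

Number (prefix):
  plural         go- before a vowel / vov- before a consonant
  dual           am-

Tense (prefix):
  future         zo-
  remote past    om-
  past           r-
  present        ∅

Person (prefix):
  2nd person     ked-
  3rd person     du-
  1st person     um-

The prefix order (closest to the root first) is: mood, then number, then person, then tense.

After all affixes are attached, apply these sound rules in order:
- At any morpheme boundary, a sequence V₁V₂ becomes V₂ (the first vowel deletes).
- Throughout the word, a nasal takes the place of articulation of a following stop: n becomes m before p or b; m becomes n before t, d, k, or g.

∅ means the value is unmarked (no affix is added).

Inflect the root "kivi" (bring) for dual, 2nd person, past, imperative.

rkedankivi

mood = imperative: zero marking, form stays kivi.
Attach number dual am- → amkivi.
Attach person 2nd person ked- → kedamkivi.
Attach tense past r- → rkedamkivi.
Vowel deletion: no change.
Apply nasal assimilation: rkedamkivi → rkedankivi.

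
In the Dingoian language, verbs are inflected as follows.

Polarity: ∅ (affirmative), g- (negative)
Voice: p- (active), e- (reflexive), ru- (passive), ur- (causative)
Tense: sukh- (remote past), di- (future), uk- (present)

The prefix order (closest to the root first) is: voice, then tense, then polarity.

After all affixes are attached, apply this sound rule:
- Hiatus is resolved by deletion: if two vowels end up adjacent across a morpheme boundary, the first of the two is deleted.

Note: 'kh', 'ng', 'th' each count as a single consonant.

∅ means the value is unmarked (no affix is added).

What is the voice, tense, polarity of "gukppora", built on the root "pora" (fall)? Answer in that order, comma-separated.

active, present, negative

Segment: g-uk-p-pora.
voice: p- → active.
tense: uk- → present.
polarity: g- → negative.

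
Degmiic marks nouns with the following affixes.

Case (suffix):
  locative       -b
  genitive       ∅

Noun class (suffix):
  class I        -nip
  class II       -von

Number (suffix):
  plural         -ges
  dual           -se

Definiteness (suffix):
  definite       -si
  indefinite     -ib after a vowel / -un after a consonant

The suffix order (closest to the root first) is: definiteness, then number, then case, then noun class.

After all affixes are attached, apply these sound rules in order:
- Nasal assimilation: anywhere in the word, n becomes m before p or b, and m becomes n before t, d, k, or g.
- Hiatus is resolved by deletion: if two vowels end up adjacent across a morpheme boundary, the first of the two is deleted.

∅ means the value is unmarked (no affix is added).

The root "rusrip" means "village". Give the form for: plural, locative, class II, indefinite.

rusripungesbvon

Attach definiteness indefinite -un (after consonant 'p') → rusripun.
Attach number plural -ges → rusripunges.
Attach case locative -b → rusripungesb.
Attach noun class class II -von → rusripungesbvon.
Nasal assimilation: no change.
Vowel deletion: no change.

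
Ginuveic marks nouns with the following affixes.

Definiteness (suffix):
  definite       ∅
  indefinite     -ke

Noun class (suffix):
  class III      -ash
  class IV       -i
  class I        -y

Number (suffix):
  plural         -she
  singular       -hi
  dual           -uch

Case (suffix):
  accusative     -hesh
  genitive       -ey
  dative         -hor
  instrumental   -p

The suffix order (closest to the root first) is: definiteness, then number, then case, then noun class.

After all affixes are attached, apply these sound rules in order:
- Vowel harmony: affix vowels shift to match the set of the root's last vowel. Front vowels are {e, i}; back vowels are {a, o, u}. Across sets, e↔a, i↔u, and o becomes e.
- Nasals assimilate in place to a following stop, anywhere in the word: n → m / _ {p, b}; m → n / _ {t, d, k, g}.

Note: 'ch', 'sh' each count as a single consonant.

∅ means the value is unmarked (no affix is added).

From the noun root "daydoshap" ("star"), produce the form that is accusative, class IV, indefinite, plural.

Attach definiteness indefinite -ke → daydoshapke.
Attach number plural -she → daydoshapkeshe.
Attach case accusative -hesh → daydoshapkeshehesh.
Attach noun class class IV -i → daydoshapkesheheshi.
Apply vowel harmony: daydoshapkesheheshi → daydoshapkashahashu.
Nasal assimilation: no change.

daydoshapkashahashu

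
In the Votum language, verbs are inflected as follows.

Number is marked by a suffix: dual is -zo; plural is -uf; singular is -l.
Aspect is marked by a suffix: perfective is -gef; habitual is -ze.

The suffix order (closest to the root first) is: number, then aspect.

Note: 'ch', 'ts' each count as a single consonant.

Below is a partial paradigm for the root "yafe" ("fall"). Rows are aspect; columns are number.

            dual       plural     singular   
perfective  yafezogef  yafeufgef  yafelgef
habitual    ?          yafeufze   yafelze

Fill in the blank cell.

Attach number dual -zo → yafezo.
Attach aspect habitual -ze → yafezoze.

yafezoze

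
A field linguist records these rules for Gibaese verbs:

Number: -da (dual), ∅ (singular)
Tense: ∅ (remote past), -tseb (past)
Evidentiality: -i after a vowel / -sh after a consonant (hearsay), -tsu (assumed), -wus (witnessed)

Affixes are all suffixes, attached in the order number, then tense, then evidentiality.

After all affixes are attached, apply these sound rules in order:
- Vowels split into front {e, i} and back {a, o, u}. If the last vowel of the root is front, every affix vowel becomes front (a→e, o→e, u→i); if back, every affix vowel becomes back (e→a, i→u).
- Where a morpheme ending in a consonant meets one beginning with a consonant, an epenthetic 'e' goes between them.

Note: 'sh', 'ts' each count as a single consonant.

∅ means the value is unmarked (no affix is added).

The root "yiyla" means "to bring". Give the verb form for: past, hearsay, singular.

number = singular: zero marking, form stays yiyla.
Attach tense past -tseb → yiylatseb.
Attach evidentiality hearsay -sh (after consonant 'b') → yiylatsebsh.
Apply vowel harmony: yiylatsebsh → yiylatsabsh.
Apply epenthesis: yiylatsabsh → yiylatsabesh.

yiylatsabesh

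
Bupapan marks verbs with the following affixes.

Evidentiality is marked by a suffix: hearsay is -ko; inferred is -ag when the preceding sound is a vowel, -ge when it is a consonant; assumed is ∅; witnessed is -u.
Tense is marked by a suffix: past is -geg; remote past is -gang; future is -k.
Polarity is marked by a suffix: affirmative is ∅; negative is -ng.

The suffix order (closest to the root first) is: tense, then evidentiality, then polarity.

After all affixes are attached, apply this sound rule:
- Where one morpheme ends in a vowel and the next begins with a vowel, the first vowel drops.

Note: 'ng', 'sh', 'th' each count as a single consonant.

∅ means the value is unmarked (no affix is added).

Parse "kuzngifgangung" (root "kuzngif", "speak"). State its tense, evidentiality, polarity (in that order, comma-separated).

Segment: kuzngif-gang-u-ng.
tense: -gang → remote past.
evidentiality: -u → witnessed.
polarity: -ng → negative.

remote past, witnessed, negative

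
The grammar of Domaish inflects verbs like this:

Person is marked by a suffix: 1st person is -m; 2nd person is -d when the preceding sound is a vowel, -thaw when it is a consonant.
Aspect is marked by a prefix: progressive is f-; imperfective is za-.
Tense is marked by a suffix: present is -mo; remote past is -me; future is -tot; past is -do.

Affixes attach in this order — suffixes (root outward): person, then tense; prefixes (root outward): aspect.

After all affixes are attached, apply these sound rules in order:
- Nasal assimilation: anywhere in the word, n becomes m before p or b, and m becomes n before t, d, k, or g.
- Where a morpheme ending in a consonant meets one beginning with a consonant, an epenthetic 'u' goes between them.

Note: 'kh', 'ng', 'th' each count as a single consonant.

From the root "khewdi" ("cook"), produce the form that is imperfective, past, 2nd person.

Attach person 2nd person -d (after vowel 'i') → khewdid.
Attach aspect imperfective za- → zakhewdid.
Attach tense past -do → zakhewdiddo.
Nasal assimilation: no change.
Apply epenthesis: zakhewdiddo → zakhewdidudo.

zakhewdidudo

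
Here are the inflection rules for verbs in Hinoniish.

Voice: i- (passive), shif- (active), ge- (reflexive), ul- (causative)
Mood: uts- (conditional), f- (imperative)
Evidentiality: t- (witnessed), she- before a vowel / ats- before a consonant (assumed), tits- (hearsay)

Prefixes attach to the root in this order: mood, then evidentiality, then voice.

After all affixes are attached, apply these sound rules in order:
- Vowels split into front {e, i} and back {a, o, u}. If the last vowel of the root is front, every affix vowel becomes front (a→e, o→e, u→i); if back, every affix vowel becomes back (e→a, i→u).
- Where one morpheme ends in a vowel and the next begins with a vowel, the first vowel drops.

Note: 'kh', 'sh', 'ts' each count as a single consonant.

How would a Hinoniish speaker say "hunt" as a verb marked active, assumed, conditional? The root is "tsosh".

Attach mood conditional uts- → utstsosh.
Attach evidentiality assumed she- (before vowel 'u') → sheutstsosh.
Attach voice active shif- → shifsheutstsosh.
Apply vowel harmony: shifsheutstsosh → shufshautstsosh.
Apply vowel deletion: shufshautstsosh → shufshutstsosh.

shufshutstsosh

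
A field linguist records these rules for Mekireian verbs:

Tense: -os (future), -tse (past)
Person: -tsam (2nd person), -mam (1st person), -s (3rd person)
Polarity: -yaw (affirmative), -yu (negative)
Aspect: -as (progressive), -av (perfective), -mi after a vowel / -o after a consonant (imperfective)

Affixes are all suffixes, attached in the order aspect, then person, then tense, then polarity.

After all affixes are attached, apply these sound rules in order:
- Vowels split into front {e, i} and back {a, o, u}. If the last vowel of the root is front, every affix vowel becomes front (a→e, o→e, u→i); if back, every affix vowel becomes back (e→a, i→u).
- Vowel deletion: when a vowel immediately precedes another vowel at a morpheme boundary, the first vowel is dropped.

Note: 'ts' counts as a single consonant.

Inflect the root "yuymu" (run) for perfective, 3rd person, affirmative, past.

Attach aspect perfective -av → yuymuav.
Attach person 3rd person -s → yuymuavs.
Attach tense past -tse → yuymuavstse.
Attach polarity affirmative -yaw → yuymuavstseyaw.
Apply vowel harmony: yuymuavstseyaw → yuymuavstsayaw.
Apply vowel deletion: yuymuavstsayaw → yuymavstsayaw.

yuymavstsayaw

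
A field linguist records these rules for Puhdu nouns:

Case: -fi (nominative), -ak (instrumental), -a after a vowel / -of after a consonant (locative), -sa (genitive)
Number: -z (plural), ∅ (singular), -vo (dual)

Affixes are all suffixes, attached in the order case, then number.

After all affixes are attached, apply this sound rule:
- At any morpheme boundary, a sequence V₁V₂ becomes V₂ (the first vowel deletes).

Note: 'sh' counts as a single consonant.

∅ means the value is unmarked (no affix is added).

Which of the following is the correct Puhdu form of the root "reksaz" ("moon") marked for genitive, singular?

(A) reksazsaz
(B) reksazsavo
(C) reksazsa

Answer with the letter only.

C

Attach case genitive -sa → reksazsa.
number = singular: zero marking, form stays reksazsa.
Vowel deletion: no change.
So the correct form is reksazsa, option (C).
(A) reksazsaz is wrong: it uses plural instead of singular for number.
(B) reksazsavo is wrong: it uses dual instead of singular for number.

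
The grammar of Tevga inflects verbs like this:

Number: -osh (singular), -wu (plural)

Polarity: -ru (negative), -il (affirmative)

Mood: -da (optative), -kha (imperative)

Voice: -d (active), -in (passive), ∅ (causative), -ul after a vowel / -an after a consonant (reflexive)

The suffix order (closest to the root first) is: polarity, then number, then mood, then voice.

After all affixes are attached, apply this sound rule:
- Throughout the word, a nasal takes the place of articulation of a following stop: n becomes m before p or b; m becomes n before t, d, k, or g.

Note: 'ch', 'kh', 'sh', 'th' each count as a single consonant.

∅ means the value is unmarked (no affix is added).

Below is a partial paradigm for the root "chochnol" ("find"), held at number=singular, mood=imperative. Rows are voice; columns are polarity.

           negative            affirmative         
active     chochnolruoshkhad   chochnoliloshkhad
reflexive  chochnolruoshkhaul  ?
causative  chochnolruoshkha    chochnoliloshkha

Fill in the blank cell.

Attach polarity affirmative -il → chochnolil.
Attach number singular -osh → chochnolilosh.
Attach mood imperative -kha → chochnoliloshkha.
Attach voice reflexive -ul (after vowel 'a') → chochnoliloshkhaul.
Nasal assimilation: no change.

chochnoliloshkhaul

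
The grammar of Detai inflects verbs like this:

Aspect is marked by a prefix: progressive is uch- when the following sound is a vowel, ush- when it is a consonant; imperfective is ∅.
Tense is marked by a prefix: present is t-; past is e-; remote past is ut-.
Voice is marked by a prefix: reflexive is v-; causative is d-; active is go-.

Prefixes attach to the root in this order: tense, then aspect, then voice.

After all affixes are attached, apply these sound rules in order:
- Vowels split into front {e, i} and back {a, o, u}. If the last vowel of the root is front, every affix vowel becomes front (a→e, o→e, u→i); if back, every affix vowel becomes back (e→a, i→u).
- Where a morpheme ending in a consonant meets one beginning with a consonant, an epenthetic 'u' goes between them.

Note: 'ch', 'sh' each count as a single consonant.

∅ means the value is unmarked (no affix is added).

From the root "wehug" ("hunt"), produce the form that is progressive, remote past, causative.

duchutuwehug

Attach tense remote past ut- → utwehug.
Attach aspect progressive uch- (before vowel 'u') → uchutwehug.
Attach voice causative d- → duchutwehug.
Vowel harmony: no change.
Apply epenthesis: duchutwehug → duchutuwehug.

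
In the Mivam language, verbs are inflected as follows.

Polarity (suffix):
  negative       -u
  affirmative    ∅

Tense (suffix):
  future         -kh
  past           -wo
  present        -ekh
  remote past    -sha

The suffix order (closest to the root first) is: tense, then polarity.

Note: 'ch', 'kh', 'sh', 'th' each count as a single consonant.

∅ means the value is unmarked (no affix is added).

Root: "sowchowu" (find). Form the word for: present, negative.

sowchowuekhu

Attach tense present -ekh → sowchowuekh.
Attach polarity negative -u → sowchowuekhu.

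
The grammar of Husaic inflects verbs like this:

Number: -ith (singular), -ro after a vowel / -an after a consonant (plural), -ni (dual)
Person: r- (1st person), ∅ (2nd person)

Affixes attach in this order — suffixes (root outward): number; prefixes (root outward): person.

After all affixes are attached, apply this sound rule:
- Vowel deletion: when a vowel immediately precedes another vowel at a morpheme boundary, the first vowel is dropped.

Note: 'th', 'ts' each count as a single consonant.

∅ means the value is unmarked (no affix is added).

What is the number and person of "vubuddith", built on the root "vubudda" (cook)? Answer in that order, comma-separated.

Segment: vubudda-ith.
number: -ith → singular.
person: ∅ → 2nd person.

singular, 2nd person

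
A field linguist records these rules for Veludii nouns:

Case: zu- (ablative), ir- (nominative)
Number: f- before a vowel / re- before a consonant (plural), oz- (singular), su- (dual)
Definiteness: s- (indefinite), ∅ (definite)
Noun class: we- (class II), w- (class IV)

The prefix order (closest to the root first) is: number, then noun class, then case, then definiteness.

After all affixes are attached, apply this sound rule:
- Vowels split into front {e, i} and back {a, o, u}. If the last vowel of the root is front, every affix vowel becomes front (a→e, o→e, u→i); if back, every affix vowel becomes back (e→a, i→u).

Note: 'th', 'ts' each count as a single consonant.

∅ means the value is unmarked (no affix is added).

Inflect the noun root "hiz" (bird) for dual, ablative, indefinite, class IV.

Attach number dual su- → suhiz.
Attach noun class class IV w- → wsuhiz.
Attach case ablative zu- → zuwsuhiz.
Attach definiteness indefinite s- → szuwsuhiz.
Apply vowel harmony: szuwsuhiz → sziwsihiz.

sziwsihiz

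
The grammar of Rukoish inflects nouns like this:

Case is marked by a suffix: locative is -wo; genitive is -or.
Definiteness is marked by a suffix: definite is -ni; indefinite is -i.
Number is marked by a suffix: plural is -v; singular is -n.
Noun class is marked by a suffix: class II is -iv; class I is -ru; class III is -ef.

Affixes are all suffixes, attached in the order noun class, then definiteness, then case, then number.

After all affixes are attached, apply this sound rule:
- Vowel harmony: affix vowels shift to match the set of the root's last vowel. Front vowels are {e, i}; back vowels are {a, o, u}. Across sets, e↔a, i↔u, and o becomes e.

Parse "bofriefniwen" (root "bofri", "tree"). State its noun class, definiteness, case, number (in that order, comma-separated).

Segment: bofri-ef-ni-wo-n.
noun class: -ef → class III.
definiteness: -ni → definite.
case: -wo → locative.
number: -n → singular.

class III, definite, locative, singular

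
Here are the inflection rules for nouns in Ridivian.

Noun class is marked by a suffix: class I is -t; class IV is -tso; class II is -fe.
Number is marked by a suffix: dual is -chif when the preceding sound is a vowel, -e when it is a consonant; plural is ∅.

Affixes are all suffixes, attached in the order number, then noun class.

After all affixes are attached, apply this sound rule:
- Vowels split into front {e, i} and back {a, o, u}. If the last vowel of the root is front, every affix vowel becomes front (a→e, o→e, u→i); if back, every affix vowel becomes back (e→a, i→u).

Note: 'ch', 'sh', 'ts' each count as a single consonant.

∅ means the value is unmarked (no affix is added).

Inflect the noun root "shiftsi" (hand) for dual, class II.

shiftsichiffe

Attach number dual -chif (after vowel 'i') → shiftsichif.
Attach noun class class II -fe → shiftsichiffe.
Vowel harmony: no change.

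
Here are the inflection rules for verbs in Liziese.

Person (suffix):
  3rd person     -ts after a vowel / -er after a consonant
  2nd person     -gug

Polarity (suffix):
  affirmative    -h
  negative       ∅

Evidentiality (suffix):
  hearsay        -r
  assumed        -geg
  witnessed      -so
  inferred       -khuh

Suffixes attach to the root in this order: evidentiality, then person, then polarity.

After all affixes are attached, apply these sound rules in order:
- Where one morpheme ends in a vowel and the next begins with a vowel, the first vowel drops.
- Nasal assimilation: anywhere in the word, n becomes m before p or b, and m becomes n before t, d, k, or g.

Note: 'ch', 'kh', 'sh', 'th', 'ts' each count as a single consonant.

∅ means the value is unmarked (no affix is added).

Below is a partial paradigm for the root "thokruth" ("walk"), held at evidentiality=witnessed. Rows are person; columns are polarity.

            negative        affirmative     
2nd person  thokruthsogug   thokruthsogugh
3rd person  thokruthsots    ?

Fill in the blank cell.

Attach evidentiality witnessed -so → thokruthso.
Attach person 3rd person -ts (after vowel 'o') → thokruthsots.
Attach polarity affirmative -h → thokruthsotsh.
Vowel deletion: no change.
Nasal assimilation: no change.

thokruthsotsh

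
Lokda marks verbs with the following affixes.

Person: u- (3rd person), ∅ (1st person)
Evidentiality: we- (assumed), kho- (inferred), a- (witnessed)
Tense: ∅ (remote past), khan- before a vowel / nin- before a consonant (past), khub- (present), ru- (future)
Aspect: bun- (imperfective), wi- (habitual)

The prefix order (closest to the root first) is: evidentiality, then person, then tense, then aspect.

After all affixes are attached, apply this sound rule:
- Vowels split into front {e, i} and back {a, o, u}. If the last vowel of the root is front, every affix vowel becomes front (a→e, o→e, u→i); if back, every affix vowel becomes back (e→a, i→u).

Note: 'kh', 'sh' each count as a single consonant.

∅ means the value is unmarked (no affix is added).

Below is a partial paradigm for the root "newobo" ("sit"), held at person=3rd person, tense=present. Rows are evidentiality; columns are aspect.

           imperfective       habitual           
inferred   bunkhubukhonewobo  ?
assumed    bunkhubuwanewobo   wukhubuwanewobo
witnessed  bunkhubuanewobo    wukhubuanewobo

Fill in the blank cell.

Attach evidentiality inferred kho- → khonewobo.
Attach person 3rd person u- → ukhonewobo.
Attach tense present khub- → khubukhonewobo.
Attach aspect habitual wi- → wikhubukhonewobo.
Apply vowel harmony: wikhubukhonewobo → wukhubukhonewobo.

wukhubukhonewobo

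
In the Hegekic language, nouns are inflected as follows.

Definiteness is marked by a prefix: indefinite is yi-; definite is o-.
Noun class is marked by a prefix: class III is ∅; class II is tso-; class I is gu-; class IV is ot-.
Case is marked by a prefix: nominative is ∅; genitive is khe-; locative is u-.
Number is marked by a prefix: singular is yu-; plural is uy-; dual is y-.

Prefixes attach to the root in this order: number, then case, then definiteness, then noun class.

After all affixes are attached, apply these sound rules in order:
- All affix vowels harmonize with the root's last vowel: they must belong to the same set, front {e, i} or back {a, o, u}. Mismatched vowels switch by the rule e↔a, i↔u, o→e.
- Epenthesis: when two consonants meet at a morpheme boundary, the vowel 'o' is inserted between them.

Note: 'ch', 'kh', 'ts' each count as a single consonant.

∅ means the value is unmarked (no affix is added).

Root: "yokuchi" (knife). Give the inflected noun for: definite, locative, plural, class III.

eiiyoyokuchi

Attach number plural uy- → uyyokuchi.
Attach case locative u- → uuyyokuchi.
Attach definiteness definite o- → ouuyyokuchi.
noun class = class III: zero marking, form stays ouuyyokuchi.
Apply vowel harmony: ouuyyokuchi → eiiyyokuchi.
Apply epenthesis: eiiyyokuchi → eiiyoyokuchi.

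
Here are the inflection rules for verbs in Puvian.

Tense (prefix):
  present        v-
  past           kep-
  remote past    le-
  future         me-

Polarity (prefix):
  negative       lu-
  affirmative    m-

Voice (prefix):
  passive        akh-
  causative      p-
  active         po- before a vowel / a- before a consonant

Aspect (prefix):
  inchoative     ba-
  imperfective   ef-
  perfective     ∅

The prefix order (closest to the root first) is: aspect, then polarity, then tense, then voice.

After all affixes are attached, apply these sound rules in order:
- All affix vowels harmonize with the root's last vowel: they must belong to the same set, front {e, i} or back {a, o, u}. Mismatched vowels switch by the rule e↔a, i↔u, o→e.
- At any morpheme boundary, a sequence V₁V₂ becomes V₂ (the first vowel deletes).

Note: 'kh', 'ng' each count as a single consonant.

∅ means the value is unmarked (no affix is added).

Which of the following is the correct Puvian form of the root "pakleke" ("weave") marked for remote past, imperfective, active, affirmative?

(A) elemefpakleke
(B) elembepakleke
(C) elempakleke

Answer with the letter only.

A

Attach aspect imperfective ef- → efpakleke.
Attach polarity affirmative m- → mefpakleke.
Attach tense remote past le- → lemefpakleke.
Attach voice active a- (before consonant 'l') → alemefpakleke.
Apply vowel harmony: alemefpakleke → elemefpakleke.
Vowel deletion: no change.
So the correct form is elemefpakleke, option (A).
(C) elempakleke is wrong: it uses perfective instead of imperfective for aspect.
(B) elembepakleke is wrong: it uses inchoative instead of imperfective for aspect.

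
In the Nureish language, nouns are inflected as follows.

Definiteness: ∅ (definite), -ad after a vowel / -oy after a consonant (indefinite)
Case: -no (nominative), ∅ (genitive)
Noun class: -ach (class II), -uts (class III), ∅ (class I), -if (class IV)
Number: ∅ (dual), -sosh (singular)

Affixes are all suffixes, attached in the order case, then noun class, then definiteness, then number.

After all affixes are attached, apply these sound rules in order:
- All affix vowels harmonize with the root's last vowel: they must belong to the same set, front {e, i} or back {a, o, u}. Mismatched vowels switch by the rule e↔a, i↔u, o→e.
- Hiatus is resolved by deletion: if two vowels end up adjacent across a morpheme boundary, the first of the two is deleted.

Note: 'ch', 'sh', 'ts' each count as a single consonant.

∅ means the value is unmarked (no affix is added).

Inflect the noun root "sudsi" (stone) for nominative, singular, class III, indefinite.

sudsinitseysesh

Attach case nominative -no → sudsino.
Attach noun class class III -uts → sudsinouts.
Attach definiteness indefinite -oy (after consonant 'ts') → sudsinoutsoy.
Attach number singular -sosh → sudsinoutsoysosh.
Apply vowel harmony: sudsinoutsoysosh → sudsineitseysesh.
Apply vowel deletion: sudsineitseysesh → sudsinitseysesh.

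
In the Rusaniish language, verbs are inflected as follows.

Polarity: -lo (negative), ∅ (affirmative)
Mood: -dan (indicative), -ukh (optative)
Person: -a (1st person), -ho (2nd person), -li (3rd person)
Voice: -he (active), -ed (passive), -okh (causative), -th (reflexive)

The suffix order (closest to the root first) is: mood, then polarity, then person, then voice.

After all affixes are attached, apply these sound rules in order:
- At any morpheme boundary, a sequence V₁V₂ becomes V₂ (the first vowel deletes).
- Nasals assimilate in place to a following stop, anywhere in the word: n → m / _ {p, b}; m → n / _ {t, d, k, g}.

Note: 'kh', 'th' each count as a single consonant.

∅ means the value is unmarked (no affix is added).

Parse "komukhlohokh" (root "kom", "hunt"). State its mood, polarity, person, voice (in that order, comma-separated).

Segment: kom-ukh-lo-ho-okh.
mood: -ukh → optative.
polarity: -lo → negative.
person: -ho → 2nd person.
voice: -okh → causative.

optative, negative, 2nd person, causative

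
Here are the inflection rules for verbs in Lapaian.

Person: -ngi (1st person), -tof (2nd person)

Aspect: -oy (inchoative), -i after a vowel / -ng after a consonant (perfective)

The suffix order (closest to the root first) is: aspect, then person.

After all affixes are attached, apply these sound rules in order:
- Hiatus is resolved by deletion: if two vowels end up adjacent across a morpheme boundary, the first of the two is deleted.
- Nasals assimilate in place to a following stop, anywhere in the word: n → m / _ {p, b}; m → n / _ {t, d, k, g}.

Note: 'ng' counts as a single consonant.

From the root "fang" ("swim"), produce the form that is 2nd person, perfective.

fangngtof

Attach aspect perfective -ng (after consonant 'ng') → fangng.
Attach person 2nd person -tof → fangngtof.
Vowel deletion: no change.
Nasal assimilation: no change.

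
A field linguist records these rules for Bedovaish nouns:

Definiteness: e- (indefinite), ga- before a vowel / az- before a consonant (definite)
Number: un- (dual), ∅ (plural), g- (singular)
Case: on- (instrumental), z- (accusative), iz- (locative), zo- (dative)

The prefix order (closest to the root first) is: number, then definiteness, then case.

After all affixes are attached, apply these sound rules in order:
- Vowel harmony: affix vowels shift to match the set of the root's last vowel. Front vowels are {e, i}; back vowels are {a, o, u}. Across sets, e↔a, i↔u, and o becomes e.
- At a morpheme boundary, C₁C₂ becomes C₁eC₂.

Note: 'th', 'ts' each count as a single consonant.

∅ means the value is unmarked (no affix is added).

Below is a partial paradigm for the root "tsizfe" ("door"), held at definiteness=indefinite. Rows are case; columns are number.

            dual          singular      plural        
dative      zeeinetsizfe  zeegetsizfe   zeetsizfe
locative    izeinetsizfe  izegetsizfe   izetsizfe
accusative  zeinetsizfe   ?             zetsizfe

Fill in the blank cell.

Attach number singular g- → gtsizfe.
Attach definiteness indefinite e- → egtsizfe.
Attach case accusative z- → zegtsizfe.
Vowel harmony: no change.
Apply epenthesis: zegtsizfe → zegetsizfe.

zegetsizfe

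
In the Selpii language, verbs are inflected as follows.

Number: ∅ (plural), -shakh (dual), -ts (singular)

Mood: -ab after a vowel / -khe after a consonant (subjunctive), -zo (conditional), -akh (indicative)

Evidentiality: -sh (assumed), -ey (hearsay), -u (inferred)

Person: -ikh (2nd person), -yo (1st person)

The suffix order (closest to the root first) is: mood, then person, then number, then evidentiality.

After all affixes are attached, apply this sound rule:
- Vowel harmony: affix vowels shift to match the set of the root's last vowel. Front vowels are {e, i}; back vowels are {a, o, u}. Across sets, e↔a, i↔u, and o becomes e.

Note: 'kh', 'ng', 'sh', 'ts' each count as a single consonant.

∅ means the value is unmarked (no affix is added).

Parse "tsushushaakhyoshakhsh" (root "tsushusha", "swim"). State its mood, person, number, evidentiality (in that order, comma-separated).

Segment: tsushusha-akh-yo-shakh-sh.
mood: -akh → indicative.
person: -yo → 1st person.
number: -shakh → dual.
evidentiality: -sh → assumed.

indicative, 1st person, dual, assumed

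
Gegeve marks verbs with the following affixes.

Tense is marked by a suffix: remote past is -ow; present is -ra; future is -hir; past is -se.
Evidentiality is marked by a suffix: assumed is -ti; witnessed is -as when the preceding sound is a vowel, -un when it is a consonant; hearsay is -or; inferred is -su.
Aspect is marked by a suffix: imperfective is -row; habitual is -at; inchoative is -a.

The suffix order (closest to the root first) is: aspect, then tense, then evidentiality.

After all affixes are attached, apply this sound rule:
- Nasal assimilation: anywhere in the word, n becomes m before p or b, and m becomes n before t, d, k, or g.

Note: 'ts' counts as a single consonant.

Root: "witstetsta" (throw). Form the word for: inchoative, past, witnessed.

witstetstaaseas

Attach aspect inchoative -a → witstetstaa.
Attach tense past -se → witstetstaase.
Attach evidentiality witnessed -as (after vowel 'e') → witstetstaaseas.
Nasal assimilation: no change.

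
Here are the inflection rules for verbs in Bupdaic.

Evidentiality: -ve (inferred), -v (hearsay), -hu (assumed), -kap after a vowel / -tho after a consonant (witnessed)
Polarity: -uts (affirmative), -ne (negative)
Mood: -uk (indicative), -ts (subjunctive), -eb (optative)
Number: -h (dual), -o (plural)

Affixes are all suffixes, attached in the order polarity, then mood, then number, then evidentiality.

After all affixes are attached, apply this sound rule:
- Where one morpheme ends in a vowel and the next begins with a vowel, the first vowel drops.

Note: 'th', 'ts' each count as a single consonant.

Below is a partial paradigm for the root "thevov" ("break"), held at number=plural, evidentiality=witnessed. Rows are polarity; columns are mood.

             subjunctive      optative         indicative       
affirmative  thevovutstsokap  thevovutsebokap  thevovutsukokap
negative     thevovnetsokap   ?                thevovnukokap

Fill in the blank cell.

thevovnebokap

Attach polarity negative -ne → thevovne.
Attach mood optative -eb → thevovneeb.
Attach number plural -o → thevovneebo.
Attach evidentiality witnessed -kap (after vowel 'o') → thevovneebokap.
Apply vowel deletion: thevovneebokap → thevovnebokap.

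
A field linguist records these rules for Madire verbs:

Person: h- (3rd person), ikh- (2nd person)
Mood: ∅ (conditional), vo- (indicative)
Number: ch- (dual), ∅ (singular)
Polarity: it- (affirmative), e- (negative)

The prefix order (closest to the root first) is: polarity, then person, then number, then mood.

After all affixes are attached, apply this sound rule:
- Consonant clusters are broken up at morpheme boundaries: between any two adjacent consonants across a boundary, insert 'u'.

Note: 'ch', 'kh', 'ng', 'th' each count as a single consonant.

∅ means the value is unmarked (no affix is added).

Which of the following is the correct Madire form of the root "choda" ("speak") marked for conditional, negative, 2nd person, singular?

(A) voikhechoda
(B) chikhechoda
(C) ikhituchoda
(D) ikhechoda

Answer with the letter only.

D

Attach polarity negative e- → echoda.
Attach person 2nd person ikh- → ikhechoda.
number = singular: zero marking, form stays ikhechoda.
mood = conditional: zero marking, form stays ikhechoda.
Epenthesis: no change.
So the correct form is ikhechoda, option (D).
(B) chikhechoda is wrong: it uses dual instead of singular for number.
(C) ikhituchoda is wrong: it uses affirmative instead of negative for polarity.
(A) voikhechoda is wrong: it uses indicative instead of conditional for mood.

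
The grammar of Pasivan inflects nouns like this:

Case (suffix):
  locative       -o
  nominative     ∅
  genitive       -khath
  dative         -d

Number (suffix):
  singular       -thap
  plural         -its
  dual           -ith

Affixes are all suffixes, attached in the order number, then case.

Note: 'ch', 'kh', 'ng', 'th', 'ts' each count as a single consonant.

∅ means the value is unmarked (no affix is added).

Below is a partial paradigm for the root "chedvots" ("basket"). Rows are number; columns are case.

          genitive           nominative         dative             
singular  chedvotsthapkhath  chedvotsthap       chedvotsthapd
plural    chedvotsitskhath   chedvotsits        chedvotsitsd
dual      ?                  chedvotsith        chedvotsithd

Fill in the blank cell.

chedvotsithkhath

Attach number dual -ith → chedvotsith.
Attach case genitive -khath → chedvotsithkhath.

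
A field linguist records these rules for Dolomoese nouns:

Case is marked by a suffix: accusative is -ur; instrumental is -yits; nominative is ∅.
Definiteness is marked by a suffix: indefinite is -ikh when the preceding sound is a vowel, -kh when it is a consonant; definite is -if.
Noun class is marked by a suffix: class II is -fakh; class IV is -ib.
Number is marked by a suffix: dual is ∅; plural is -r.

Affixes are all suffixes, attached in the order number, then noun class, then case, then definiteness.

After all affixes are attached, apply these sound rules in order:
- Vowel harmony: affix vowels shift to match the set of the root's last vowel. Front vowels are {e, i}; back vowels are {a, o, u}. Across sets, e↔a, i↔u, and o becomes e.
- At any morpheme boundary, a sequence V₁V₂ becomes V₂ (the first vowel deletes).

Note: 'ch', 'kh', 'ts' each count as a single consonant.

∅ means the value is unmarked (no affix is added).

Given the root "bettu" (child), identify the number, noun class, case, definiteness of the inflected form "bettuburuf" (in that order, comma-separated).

dual, class IV, accusative, definite

Segment: bettu-ib-ur-if.
number: ∅ → dual.
noun class: -ib → class IV.
case: -ur → accusative.
definiteness: -if → definite.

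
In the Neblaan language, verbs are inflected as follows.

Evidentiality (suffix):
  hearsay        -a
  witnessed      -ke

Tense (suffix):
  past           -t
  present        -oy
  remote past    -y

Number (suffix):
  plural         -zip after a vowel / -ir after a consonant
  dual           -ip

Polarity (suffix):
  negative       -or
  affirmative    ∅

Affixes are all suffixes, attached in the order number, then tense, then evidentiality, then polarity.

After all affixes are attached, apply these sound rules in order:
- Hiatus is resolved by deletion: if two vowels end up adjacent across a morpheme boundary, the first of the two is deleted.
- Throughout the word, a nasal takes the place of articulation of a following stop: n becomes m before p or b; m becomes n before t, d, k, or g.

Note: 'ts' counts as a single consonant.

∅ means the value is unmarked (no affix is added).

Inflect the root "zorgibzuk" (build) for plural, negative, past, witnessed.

Attach number plural -ir (after consonant 'k') → zorgibzukir.
Attach tense past -t → zorgibzukirt.
Attach evidentiality witnessed -ke → zorgibzukirtke.
Attach polarity negative -or → zorgibzukirtkeor.
Apply vowel deletion: zorgibzukirtkeor → zorgibzukirtkor.
Nasal assimilation: no change.

zorgibzukirtkor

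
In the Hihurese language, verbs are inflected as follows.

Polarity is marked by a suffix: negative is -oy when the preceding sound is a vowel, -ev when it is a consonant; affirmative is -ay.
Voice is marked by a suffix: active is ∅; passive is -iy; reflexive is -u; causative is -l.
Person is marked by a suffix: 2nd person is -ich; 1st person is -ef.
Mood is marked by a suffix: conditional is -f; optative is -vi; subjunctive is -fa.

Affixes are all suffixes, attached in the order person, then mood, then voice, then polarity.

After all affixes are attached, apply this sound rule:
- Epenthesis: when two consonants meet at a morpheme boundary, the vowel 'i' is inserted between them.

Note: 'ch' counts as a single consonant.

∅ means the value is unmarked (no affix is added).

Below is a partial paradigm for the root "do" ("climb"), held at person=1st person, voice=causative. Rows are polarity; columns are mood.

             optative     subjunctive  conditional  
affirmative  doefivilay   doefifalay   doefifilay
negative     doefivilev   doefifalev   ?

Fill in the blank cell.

doefifilev

Attach person 1st person -ef → doef.
Attach mood conditional -f → doeff.
Attach voice causative -l → doeffl.
Attach polarity negative -ev (after consonant 'l') → doefflev.
Apply epenthesis: doefflev → doefifilev.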